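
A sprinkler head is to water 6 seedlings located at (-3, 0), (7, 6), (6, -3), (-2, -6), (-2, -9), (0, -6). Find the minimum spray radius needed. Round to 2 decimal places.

8.75

By Welzl's lemma the MEC is supported by two points (diametrically opposite) or three points (on a circumcircle).
The farthest pair is (7, 6)–(-2, -9) with squared distance 306. The circle on this segment as diameter has centre (2.5, -1.5) and r² = 306/4 = 76.5.
Check (-3, 0): distance² to centre = 32.5 ≤ 76.5, so it lies inside.
All remaining points lie in this disk, and no smaller disk contains both endpoints, so this is the minimum enclosing circle.
r = √(76.5) ≈ 8.75.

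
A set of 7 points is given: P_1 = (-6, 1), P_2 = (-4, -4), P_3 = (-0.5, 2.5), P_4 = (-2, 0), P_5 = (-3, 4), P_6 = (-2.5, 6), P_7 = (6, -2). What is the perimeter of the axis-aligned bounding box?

Width = max x − min x = 6 − (-6) = 12.
Height = max y − min y = 6 − (-4) = 10.
Perimeter = 2(12 + 10) = 44.

44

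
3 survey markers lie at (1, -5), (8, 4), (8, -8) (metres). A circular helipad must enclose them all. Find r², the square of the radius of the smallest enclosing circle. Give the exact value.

1885/49

Call the three points A, B, C in the order given.
Side lengths²: AB² = 130, AC² = 58, BC² = 144.
Since BC² = 144 < 130 + 58 = 188, the triangle is acute, so the smallest enclosing circle is the circumcircle.
Circumcentre = (45/7, -2), r² = 1885/49.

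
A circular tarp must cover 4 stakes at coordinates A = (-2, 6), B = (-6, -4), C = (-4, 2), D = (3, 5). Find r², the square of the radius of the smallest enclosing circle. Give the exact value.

40.5

By Welzl's lemma the MEC is supported by two points (diametrically opposite) or three points (on a circumcircle).
The farthest pair is B–D with squared distance 162. The circle on this segment as diameter has centre (-1.5, 0.5) and r² = 162/4 = 40.5.
Check A: distance² to centre = 30.5 ≤ 40.5, so it lies inside.
All remaining points lie in this disk, and no smaller disk contains both endpoints, so this is the minimum enclosing circle.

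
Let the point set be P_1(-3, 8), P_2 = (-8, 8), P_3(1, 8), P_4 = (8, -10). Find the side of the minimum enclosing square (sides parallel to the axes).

The bounding box has width 16 and height 18.
An axis-aligned square enclosing the set must have side ≥ max(width, height).
So the minimum side is max(16, 18) = 18.

18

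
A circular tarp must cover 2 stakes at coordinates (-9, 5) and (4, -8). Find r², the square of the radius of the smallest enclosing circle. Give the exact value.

84.5

The smallest circle enclosing two points has them as diameter endpoints.
Centre = midpoint = (-2.5, -1.5); r² = |(-9, 5)−(4, -8)|²/4 = 338/4 = 84.5.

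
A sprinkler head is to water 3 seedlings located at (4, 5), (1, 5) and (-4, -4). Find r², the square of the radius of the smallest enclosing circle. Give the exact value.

36.25

Call the three points A, B, C in the order given.
Side lengths²: AB² = 9, AC² = 145, BC² = 106.
Since AC² = 145 ≥ 106 + 9 = 115, the angle opposite AC is not acute, so the smallest enclosing circle has AC as diameter.
Centre = midpoint of AC = (0, 0.5), r² = 145/4 = 36.25.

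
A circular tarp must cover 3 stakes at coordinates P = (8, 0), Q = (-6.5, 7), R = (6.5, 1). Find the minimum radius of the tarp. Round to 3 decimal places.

8.051

Side lengths²: PQ² = 259.25, PR² = 3.25, QR² = 205.
Since PQ² = 259.25 ≥ 205 + 3.25 = 208.25, the angle opposite PQ is not acute, so the smallest enclosing circle has PQ as diameter.
Centre = midpoint of PQ = (0.75, 3.5), r² = 259.25/4 = 64.8125.
r = √(64.8125) ≈ 8.051.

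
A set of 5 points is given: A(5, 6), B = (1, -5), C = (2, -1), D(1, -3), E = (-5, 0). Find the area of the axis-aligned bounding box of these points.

110

x ranges over [-5, 5], width 10.
y ranges over [-5, 6], height 11.
Area = 10 × 11 = 110.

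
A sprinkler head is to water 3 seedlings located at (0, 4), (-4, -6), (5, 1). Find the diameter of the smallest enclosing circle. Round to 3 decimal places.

Call the three points A, B, C in the order given.
Side lengths²: AB² = 116, AC² = 34, BC² = 130.
Since BC² = 130 < 116 + 34 = 150, the triangle is acute, so the smallest enclosing circle is the circumcircle.
Circumcentre = (-2/31, -55/31), r² = 32045/961.
Diameter = 2r = 2√(32045/961) ≈ 11.549.

11.549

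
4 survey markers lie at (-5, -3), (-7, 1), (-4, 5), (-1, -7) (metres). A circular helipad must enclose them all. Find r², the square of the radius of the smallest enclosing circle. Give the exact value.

38.25

The minimum enclosing circle of a finite set is fixed by two of the points (as a diameter) or three (as a circumcircle).
The farthest pair is (-4, 5)–(-1, -7) with squared distance 153. The circle on this segment as diameter has centre (-2.5, -1) and r² = 153/4 = 38.25.
Check (-5, -3): distance² to centre = 10.25 ≤ 38.25, so it lies inside.
All remaining points lie in this disk, and no smaller disk contains both endpoints, so this is the minimum enclosing circle.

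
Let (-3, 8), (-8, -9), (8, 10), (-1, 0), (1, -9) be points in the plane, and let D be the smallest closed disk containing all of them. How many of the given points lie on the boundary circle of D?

2

The minimum enclosing circle of a finite set is fixed by two of the points (as a diameter) or three (as a circumcircle).
The farthest pair is (-8, -9)–(8, 10) with squared distance 617. The circle on this segment as diameter has centre (0, 0.5) and r² = 617/4 = 154.25.
Check (-3, 8): distance² to centre = 65.25 ≤ 154.25, so it lies inside.
All remaining points lie in this disk, and no smaller disk contains both endpoints, so this is the minimum enclosing circle.
The points at distance exactly r from the centre are (-8, -9), (8, 10) — 2 points.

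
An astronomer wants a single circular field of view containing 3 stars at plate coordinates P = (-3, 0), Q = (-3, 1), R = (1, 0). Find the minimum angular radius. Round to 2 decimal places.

Side lengths²: PQ² = 1, PR² = 16, QR² = 17.
Since QR² = 17 ≥ 16 + 1 = 17, the angle opposite QR is not acute, so the smallest enclosing circle has QR as diameter.
Centre = midpoint of QR = (-1, 0.5), r² = 17/4 = 4.25.
r = √(4.25) ≈ 2.06.

2.06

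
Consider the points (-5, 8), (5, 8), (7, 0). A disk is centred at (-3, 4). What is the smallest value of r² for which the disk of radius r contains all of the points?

The required radius is the distance from (-3, 4) to the farthest point.
Squared distances: 20, 80, 116.
Maximum is 116, attained at (7, 0).

116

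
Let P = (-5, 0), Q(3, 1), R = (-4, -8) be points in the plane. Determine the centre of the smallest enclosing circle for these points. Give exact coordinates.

Side lengths²: PQ² = 65, PR² = 65, QR² = 130.
Since QR² = 130 ≥ 65 + 65 = 130, the angle opposite QR is not acute, so the smallest enclosing circle has QR as diameter.
Centre = midpoint of QR = (-0.5, -3.5), r² = 130/4 = 32.5.
Centre = (-0.5, -3.5).

(-0.5, -3.5)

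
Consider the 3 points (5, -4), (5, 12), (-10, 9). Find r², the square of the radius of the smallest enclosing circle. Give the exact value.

Call the three points A, B, C in the order given.
Side lengths²: AB² = 256, AC² = 394, BC² = 234.
Since AC² = 394 < 256 + 234 = 490, the triangle is acute, so the smallest enclosing circle is the circumcircle.
Circumcentre = (-1.2, 4), r² = 102.44.

102.44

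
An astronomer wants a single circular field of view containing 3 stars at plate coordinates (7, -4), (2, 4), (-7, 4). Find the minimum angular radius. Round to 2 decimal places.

Call the three points A, B, C in the order given.
Side lengths²: AB² = 89, AC² = 260, BC² = 81.
Since AC² = 260 ≥ 89 + 81 = 170, the angle opposite AC is not acute, so the smallest enclosing circle has AC as diameter.
Centre = midpoint of AC = (0, 0), r² = 260/4 = 65.
r = √65 ≈ 8.06.

8.06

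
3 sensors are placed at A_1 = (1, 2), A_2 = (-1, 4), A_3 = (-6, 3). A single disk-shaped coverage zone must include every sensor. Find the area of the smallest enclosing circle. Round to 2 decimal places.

Side lengths²: A_1A_2² = 8, A_1A_3² = 50, A_2A_3² = 26.
Since A_1A_3² = 50 ≥ 26 + 8 = 34, the angle opposite A_1A_3 is not acute, so the smallest enclosing circle has A_1A_3 as diameter.
Centre = midpoint of A_1A_3 = (-2.5, 2.5), r² = 50/4 = 12.5.
Area = π·r² = π·12.5 ≈ 39.27.

39.27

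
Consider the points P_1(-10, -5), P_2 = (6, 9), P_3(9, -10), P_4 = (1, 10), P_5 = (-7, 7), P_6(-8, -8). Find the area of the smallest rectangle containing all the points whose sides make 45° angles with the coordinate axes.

In coordinates u = x + y, v = x − y the rectangle is axis-aligned; the map (x,y)→(u,v) scales areas by 2.
u-values: -15, 15, -1, 11, 0, -16; range = 15 − (-16) = 31.
v-values: -5, -3, 19, -9, -14, 0; range = 19 − (-14) = 33.
Area = (31 × 33) / 2 = 511.5.

511.5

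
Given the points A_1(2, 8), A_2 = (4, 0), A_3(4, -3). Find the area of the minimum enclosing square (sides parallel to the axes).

121

The bounding box has width 2 and height 11.
An axis-aligned square enclosing the set must have side ≥ max(width, height).
So the minimum side is max(2, 11) = 11.
Area = 11² = 121.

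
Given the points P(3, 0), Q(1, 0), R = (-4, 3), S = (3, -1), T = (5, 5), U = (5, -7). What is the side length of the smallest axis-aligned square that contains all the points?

The bounding box has width 9 and height 12.
An axis-aligned square enclosing the set must have side ≥ max(width, height).
So the minimum side is max(9, 12) = 12.

12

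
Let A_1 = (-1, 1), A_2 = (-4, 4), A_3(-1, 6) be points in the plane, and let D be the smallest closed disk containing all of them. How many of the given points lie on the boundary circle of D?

3

Side lengths²: A_1A_2² = 18, A_1A_3² = 25, A_2A_3² = 13.
Since A_1A_3² = 25 < 18 + 13 = 31, the triangle is acute, so the smallest enclosing circle is the circumcircle.
Circumcentre = (-1.5, 3.5), r² = 6.5.
The points at distance exactly r from the centre are A_1, A_2, A_3 — 3 points.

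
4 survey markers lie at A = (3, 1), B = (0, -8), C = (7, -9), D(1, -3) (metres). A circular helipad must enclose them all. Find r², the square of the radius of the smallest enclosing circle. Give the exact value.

3625/121

The minimum enclosing circle is determined by three boundary points: A, B, C.
Their circumcentre is (45/11, -48/11) with r² = 3625/121.
The farthest remaining point D is at distance² 1381/121 ≤ 3625/121.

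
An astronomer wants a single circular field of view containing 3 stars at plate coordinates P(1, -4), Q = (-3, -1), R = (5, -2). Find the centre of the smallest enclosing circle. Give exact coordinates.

(1, -1.5)

Side lengths²: PQ² = 25, PR² = 20, QR² = 65.
Since QR² = 65 ≥ 25 + 20 = 45, the angle opposite QR is not acute, so the smallest enclosing circle has QR as diameter.
Centre = midpoint of QR = (1, -1.5), r² = 65/4 = 16.25.
Centre = (1, -1.5).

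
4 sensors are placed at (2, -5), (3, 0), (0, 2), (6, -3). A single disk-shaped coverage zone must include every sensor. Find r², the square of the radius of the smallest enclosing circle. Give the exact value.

15.7861328125

A smallest enclosing disk is always determined by at most three of the input points on its boundary.
The minimum enclosing circle is determined by three boundary points: (2, -5), (0, 2), (6, -3).
Their circumcentre is (2.53125, -1.0625) with r² = 15.7861328125.
The farthest remaining point (3, 0) is at distance² 1.3486328125 ≤ 15.7861328125.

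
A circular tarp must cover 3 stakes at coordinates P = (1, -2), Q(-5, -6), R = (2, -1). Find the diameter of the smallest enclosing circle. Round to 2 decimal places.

Side lengths²: PQ² = 52, PR² = 2, QR² = 74.
Since QR² = 74 ≥ 52 + 2 = 54, the angle opposite QR is not acute, so the smallest enclosing circle has QR as diameter.
Centre = midpoint of QR = (-1.5, -3.5), r² = 74/4 = 18.5.
Diameter = 2r = 2√(18.5) ≈ 8.60.

8.60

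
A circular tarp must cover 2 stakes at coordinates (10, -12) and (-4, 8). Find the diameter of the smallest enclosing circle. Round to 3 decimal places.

24.413

The smallest circle enclosing two points has them as diameter endpoints.
Centre = midpoint = (3, -2); r² = |(10, -12)−(-4, 8)|²/4 = 596/4 = 149.
Diameter = 2r = 2√149 ≈ 24.413.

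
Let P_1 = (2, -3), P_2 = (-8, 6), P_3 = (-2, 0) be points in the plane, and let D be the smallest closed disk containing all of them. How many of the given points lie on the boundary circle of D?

2

Side lengths²: P_1P_2² = 181, P_1P_3² = 25, P_2P_3² = 72.
Since P_1P_2² = 181 ≥ 72 + 25 = 97, the angle opposite P_1P_2 is not acute, so the smallest enclosing circle has P_1P_2 as diameter.
Centre = midpoint of P_1P_2 = (-3, 1.5), r² = 181/4 = 45.25.
The points at distance exactly r from the centre are P_1, P_2 — 2 points.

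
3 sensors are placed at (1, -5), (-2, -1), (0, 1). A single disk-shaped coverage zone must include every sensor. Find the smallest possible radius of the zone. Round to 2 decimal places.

3.04

Call the three points A, B, C in the order given.
Side lengths²: AB² = 25, AC² = 37, BC² = 8.
Since AC² = 37 ≥ 25 + 8 = 33, the angle opposite AC is not acute, so the smallest enclosing circle has AC as diameter.
Centre = midpoint of AC = (0.5, -2), r² = 37/4 = 9.25.
r = √(9.25) ≈ 3.04.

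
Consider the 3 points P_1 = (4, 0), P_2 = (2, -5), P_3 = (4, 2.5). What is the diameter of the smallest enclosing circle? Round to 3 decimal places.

7.762

Side lengths²: P_1P_2² = 29, P_1P_3² = 6.25, P_2P_3² = 60.25.
Since P_2P_3² = 60.25 ≥ 29 + 6.25 = 35.25, the angle opposite P_2P_3 is not acute, so the smallest enclosing circle has P_2P_3 as diameter.
Centre = midpoint of P_2P_3 = (3, -1.25), r² = 60.25/4 = 15.0625.
Diameter = 2r = 2√(15.0625) ≈ 7.762.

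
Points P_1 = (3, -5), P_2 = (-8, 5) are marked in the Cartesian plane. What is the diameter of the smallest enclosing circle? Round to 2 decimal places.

14.87

The smallest circle enclosing two points has them as diameter endpoints.
Centre = midpoint = (-2.5, 0); r² = |P_1P_2|²/4 = 221/4 = 55.25.
Diameter = 2r = 2√(55.25) ≈ 14.87.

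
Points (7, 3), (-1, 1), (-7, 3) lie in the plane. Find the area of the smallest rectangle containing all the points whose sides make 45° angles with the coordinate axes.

In coordinates u = x + y, v = x − y the rectangle is axis-aligned; the map (x,y)→(u,v) scales areas by 2.
u-values: 10, 0, -4; range = 10 − (-4) = 14.
v-values: 4, -2, -10; range = 4 − (-10) = 14.
Area = (14 × 14) / 2 = 98.

98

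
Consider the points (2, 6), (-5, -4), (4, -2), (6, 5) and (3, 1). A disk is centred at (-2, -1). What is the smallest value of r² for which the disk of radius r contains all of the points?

The required radius is the distance from (-2, -1) to the farthest point.
Squared distances: 65, 18, 37, 100, 29.
Maximum is 100, attained at (6, 5).

100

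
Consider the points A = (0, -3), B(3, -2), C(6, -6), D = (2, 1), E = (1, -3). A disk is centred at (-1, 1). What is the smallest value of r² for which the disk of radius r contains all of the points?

The required radius is the distance from (-1, 1) to the farthest point.
Squared distances: 17, 25, 98, 9, 20.
Maximum is 98, attained at C.

98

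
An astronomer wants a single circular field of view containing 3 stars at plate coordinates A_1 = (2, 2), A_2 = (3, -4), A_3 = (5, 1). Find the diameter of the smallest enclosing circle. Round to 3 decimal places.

6.093

Side lengths²: A_1A_2² = 37, A_1A_3² = 10, A_2A_3² = 29.
Since A_1A_2² = 37 < 29 + 10 = 39, the triangle is acute, so the smallest enclosing circle is the circumcircle.
Circumcentre = (91/34, -33/34), r² = 5365/578.
Diameter = 2r = 2√(5365/578) ≈ 6.093.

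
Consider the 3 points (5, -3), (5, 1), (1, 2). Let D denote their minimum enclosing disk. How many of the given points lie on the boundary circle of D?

2

Call the three points A, B, C in the order given.
Side lengths²: AB² = 16, AC² = 41, BC² = 17.
Since AC² = 41 ≥ 17 + 16 = 33, the angle opposite AC is not acute, so the smallest enclosing circle has AC as diameter.
Centre = midpoint of AC = (3, -0.5), r² = 41/4 = 10.25.
The points at distance exactly r from the centre are (5, -3), (1, 2) — 2 points.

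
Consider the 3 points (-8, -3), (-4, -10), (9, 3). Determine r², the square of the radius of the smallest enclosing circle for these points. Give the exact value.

21125/242

Call the three points A, B, C in the order given.
Side lengths²: AB² = 65, AC² = 325, BC² = 338.
Since BC² = 338 < 325 + 65 = 390, the triangle is acute, so the smallest enclosing circle is the circumcircle.
Circumcentre = (29/22, -51/22), r² = 21125/242.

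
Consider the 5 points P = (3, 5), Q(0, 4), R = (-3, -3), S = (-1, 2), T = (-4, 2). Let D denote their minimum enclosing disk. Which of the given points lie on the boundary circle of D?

The minimum enclosing circle of a finite set is fixed by two of the points (as a diameter) or three (as a circumcircle).
The farthest pair is P–R with squared distance 100. The circle on this segment as diameter has centre (0, 1) and r² = 100/4 = 25.
Check Q: distance² to centre = 9 ≤ 25, so it lies inside.
All remaining points lie in this disk, and no smaller disk contains both endpoints, so this is the minimum enclosing circle.
The points at distance exactly r from the centre are P, R — 2 points.

P, R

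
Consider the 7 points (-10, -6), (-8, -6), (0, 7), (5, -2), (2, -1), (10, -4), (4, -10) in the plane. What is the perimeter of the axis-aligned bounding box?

74

Width = max x − min x = 10 − (-10) = 20.
Height = max y − min y = 7 − (-10) = 17.
Perimeter = 2(20 + 17) = 74.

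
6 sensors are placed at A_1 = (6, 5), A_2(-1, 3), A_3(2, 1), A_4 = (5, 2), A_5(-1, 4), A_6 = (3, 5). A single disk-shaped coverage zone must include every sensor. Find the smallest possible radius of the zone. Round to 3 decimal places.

3.640

A smallest enclosing disk is always determined by at most three of the input points on its boundary.
The farthest pair is A_1–A_2 with squared distance 53. The circle on this segment as diameter has centre (2.5, 4) and r² = 53/4 = 13.25.
Check A_3: distance² to centre = 9.25 ≤ 13.25, so it lies inside.
All remaining points lie in this disk, and no smaller disk contains both endpoints, so this is the minimum enclosing circle.
r = √(13.25) ≈ 3.640.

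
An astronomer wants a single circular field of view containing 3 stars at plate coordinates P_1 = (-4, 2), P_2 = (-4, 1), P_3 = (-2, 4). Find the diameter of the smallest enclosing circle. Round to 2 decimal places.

Side lengths²: P_1P_2² = 1, P_1P_3² = 8, P_2P_3² = 13.
Since P_2P_3² = 13 ≥ 8 + 1 = 9, the angle opposite P_2P_3 is not acute, so the smallest enclosing circle has P_2P_3 as diameter.
Centre = midpoint of P_2P_3 = (-3, 2.5), r² = 13/4 = 3.25.
Diameter = 2r = 2√(3.25) ≈ 3.61.

3.61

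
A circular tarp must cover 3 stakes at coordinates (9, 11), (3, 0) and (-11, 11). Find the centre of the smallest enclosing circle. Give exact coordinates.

Call the three points A, B, C in the order given.
Side lengths²: AB² = 157, AC² = 400, BC² = 317.
Since AC² = 400 < 317 + 157 = 474, the triangle is acute, so the smallest enclosing circle is the circumcircle.
Circumcentre = (-1, 205/22), r² = 49769/484.
Centre = (-1, 205/22).

(-1, 205/22)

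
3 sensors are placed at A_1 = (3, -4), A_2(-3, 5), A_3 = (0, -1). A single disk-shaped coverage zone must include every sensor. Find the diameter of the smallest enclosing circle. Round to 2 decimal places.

Side lengths²: A_1A_2² = 117, A_1A_3² = 18, A_2A_3² = 45.
Since A_1A_2² = 117 ≥ 45 + 18 = 63, the angle opposite A_1A_2 is not acute, so the smallest enclosing circle has A_1A_2 as diameter.
Centre = midpoint of A_1A_2 = (0, 0.5), r² = 117/4 = 29.25.
Diameter = 2r = 2√(29.25) ≈ 10.82.

10.82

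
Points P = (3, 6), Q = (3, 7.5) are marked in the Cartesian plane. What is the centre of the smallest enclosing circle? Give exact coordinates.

The smallest circle enclosing two points has them as diameter endpoints.
Centre = midpoint = (3, 6.75); r² = |PQ|²/4 = 2.25/4 = 0.5625.
Centre = (3, 6.75).

(3, 6.75)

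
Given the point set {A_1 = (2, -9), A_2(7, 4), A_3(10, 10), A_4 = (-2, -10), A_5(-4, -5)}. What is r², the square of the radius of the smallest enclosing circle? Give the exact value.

136

The farthest pair is A_3–A_4 with squared distance 544. The circle on this segment as diameter has centre (4, 0) and r² = 544/4 = 136.
Check A_1: distance² to centre = 85 ≤ 136, so it lies inside.
All remaining points lie in this disk, and no smaller disk contains both endpoints, so this is the minimum enclosing circle.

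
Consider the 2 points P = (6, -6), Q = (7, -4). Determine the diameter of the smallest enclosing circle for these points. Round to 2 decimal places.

The smallest circle enclosing two points has them as diameter endpoints.
Centre = midpoint = (6.5, -5); r² = |PQ|²/4 = 5/4 = 1.25.
Diameter = 2r = 2√(1.25) ≈ 2.24.

2.24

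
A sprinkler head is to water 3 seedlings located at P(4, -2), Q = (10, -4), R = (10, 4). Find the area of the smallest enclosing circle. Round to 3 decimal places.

62.832

Side lengths²: PQ² = 40, PR² = 72, QR² = 64.
Since PR² = 72 < 64 + 40 = 104, the triangle is acute, so the smallest enclosing circle is the circumcircle.
Circumcentre = (8, 0), r² = 20.
Area = π·r² = π·20 ≈ 62.832.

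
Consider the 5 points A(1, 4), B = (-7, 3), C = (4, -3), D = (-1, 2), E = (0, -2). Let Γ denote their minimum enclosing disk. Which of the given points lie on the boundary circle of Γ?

By Welzl's lemma the MEC is supported by two points (diametrically opposite) or three points (on a circumcircle).
The farthest pair is B–C with squared distance 157. The circle on this segment as diameter has centre (-1.5, 0) and r² = 157/4 = 39.25.
Check A: distance² to centre = 22.25 ≤ 39.25, so it lies inside.
All remaining points lie in this disk, and no smaller disk contains both endpoints, so this is the minimum enclosing circle.
The points at distance exactly r from the centre are B, C — 2 points.

B, C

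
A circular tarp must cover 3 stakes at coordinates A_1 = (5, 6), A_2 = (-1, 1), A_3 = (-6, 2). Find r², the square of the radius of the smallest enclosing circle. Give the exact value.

Side lengths²: A_1A_2² = 61, A_1A_3² = 137, A_2A_3² = 26.
Since A_1A_3² = 137 ≥ 61 + 26 = 87, the angle opposite A_1A_3 is not acute, so the smallest enclosing circle has A_1A_3 as diameter.
Centre = midpoint of A_1A_3 = (-0.5, 4), r² = 137/4 = 34.25.

34.25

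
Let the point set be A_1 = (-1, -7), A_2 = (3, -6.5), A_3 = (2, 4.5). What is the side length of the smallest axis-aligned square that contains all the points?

11.5

The bounding box has width 4 and height 11.5.
An axis-aligned square enclosing the set must have side ≥ max(width, height).
So the minimum side is max(4, 11.5) = 11.5.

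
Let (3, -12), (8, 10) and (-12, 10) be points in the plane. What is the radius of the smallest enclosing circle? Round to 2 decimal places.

13.65

Call the three points A, B, C in the order given.
Side lengths²: AB² = 509, AC² = 709, BC² = 400.
Since AC² = 709 < 509 + 400 = 909, the triangle is acute, so the smallest enclosing circle is the circumcircle.
Circumcentre = (-2, 31/44), r² = 360881/1936.
r = √(360881/1936) ≈ 13.65.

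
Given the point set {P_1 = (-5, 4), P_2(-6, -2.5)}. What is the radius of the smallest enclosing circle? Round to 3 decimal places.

3.288

The smallest circle enclosing two points has them as diameter endpoints.
Centre = midpoint = (-5.5, 0.75); r² = |P_1P_2|²/4 = 43.25/4 = 10.8125.
r = √(10.8125) ≈ 3.288.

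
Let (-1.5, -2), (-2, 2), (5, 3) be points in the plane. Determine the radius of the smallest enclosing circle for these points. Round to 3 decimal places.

Call the three points A, B, C in the order given.
Side lengths²: AB² = 16.25, AC² = 67.25, BC² = 50.
Since AC² = 67.25 ≥ 50 + 16.25 = 66.25, the angle opposite AC is not acute, so the smallest enclosing circle has AC as diameter.
Centre = midpoint of AC = (1.75, 0.5), r² = 67.25/4 = 16.8125.
r = √(16.8125) ≈ 4.100.

4.100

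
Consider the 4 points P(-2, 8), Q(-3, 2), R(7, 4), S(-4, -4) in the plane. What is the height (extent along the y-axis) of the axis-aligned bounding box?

max y = 8, min y = -4, so height = 12.

12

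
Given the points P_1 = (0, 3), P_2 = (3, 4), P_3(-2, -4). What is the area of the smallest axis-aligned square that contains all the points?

The bounding box has width 5 and height 8.
An axis-aligned square enclosing the set must have side ≥ max(width, height).
So the minimum side is max(5, 8) = 8.
Area = 8² = 64.

64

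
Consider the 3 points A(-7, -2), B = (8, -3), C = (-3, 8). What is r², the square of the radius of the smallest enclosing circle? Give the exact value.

Side lengths²: AB² = 226, AC² = 116, BC² = 242.
Since BC² = 242 < 226 + 116 = 342, the triangle is acute, so the smallest enclosing circle is the circumcircle.
Circumcentre = (5/7, 5/7), r² = 3277/49.

3277/49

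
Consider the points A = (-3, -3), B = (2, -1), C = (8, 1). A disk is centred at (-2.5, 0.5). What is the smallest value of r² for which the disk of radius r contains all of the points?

The required radius is the distance from (-2.5, 0.5) to the farthest point.
Squared distances: 12.5, 22.5, 110.5.
Maximum is 110.5, attained at C.

110.5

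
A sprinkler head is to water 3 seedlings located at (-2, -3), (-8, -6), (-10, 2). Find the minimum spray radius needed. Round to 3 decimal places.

Call the three points A, B, C in the order given.
Side lengths²: AB² = 45, AC² = 89, BC² = 68.
Since AC² = 89 < 68 + 45 = 113, the triangle is acute, so the smallest enclosing circle is the circumcircle.
Circumcentre = (-59/9, -25/18), r² = 7565/324.
r = √(7565/324) ≈ 4.832.

4.832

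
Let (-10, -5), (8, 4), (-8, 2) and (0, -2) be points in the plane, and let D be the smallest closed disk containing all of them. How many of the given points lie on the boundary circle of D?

2

The minimum enclosing circle of a finite set is fixed by two of the points (as a diameter) or three (as a circumcircle).
The farthest pair is (-10, -5)–(8, 4) with squared distance 405. The circle on this segment as diameter has centre (-1, -0.5) and r² = 405/4 = 101.25.
Check (-8, 2): distance² to centre = 55.25 ≤ 101.25, so it lies inside.
All remaining points lie in this disk, and no smaller disk contains both endpoints, so this is the minimum enclosing circle.
The points at distance exactly r from the centre are (-10, -5), (8, 4) — 2 points.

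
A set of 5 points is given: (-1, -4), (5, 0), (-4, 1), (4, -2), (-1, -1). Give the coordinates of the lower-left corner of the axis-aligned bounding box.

x-range [-4, 5], y-range [-4, 1].
The lower-left corner is (-4, -4).

(-4, -4)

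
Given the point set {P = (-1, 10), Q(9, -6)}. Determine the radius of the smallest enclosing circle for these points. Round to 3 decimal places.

9.434

The smallest circle enclosing two points has them as diameter endpoints.
Centre = midpoint = (4, 2); r² = |PQ|²/4 = 356/4 = 89.
r = √89 ≈ 9.434.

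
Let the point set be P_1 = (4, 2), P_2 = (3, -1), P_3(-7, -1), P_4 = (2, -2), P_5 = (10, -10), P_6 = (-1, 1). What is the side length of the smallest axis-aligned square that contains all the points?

17

The bounding box has width 17 and height 12.
An axis-aligned square enclosing the set must have side ≥ max(width, height).
So the minimum side is max(17, 12) = 17.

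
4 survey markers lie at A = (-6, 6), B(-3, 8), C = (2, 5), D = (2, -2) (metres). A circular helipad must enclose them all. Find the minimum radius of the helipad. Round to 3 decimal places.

The minimum enclosing circle is determined by three boundary points: A, B, D.
Their circumcentre is (-1.5, 2.5) with r² = 32.5.
The farthest remaining point C is at distance² 18.5 ≤ 32.5.
r = √(32.5) ≈ 5.701.

5.701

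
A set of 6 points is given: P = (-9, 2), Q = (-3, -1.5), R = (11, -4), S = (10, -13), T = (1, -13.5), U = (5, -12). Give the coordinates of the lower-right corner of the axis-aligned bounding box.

(11, -13.5)

x-range [-9, 11], y-range [-13.5, 2].
The lower-right corner is (11, -13.5).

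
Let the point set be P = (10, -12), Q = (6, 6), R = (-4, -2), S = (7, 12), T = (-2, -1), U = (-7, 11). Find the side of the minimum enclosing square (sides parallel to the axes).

24

The bounding box has width 17 and height 24.
An axis-aligned square enclosing the set must have side ≥ max(width, height).
So the minimum side is max(17, 24) = 24.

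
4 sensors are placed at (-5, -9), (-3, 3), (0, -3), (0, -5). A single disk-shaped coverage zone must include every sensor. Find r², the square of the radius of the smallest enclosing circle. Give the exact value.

The minimum enclosing circle of a finite set is fixed by two of the points (as a diameter) or three (as a circumcircle).
The farthest pair is (-5, -9)–(-3, 3) with squared distance 148. The circle on this segment as diameter has centre (-4, -3) and r² = 148/4 = 37.
Check (0, -3): distance² to centre = 16 ≤ 37, so it lies inside.
All remaining points lie in this disk, and no smaller disk contains both endpoints, so this is the minimum enclosing circle.

37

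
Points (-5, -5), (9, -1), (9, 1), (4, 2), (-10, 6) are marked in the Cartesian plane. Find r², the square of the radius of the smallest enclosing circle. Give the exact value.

102.5

By Welzl's lemma the MEC is supported by two points (diametrically opposite) or three points (on a circumcircle).
The farthest pair is (9, -1)–(-10, 6) with squared distance 410. The circle on this segment as diameter has centre (-0.5, 2.5) and r² = 410/4 = 102.5.
Check (-5, -5): distance² to centre = 76.5 ≤ 102.5, so it lies inside.
All remaining points lie in this disk, and no smaller disk contains both endpoints, so this is the minimum enclosing circle.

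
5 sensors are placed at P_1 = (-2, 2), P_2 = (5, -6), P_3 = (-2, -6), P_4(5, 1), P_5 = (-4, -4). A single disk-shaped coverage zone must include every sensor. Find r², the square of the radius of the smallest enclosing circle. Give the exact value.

48025/1682

The minimum enclosing circle is determined by three boundary points: P_1, P_2, P_5.
Their circumcentre is (63/58, -137/58) with r² = 48025/1682.
The farthest remaining point P_4 is at distance² 44777/1682 ≤ 48025/1682.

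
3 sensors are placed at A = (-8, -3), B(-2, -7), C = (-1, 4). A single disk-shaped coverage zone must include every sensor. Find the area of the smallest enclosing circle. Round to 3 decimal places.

99.651

Side lengths²: AB² = 52, AC² = 98, BC² = 122.
Since BC² = 122 < 98 + 52 = 150, the triangle is acute, so the smallest enclosing circle is the circumcircle.
Circumcentre = (-2.6, -1.4), r² = 31.72.
Area = π·r² = π·31.72 ≈ 99.651.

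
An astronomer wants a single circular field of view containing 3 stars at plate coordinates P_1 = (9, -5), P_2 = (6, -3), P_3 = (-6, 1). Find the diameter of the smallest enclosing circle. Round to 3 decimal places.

Side lengths²: P_1P_2² = 13, P_1P_3² = 261, P_2P_3² = 160.
Since P_1P_3² = 261 ≥ 160 + 13 = 173, the angle opposite P_1P_3 is not acute, so the smallest enclosing circle has P_1P_3 as diameter.
Centre = midpoint of P_1P_3 = (1.5, -2), r² = 261/4 = 65.25.
Diameter = 2r = 2√(65.25) ≈ 16.155.

16.155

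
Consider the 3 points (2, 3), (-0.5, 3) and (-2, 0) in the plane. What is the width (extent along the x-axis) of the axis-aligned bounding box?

4

max x = 2, min x = -2, so width = 4.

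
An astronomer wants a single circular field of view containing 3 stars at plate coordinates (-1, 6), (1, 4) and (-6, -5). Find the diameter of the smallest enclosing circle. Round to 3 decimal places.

12.083

Call the three points A, B, C in the order given.
Side lengths²: AB² = 8, AC² = 146, BC² = 130.
Since AC² = 146 ≥ 130 + 8 = 138, the angle opposite AC is not acute, so the smallest enclosing circle has AC as diameter.
Centre = midpoint of AC = (-3.5, 0.5), r² = 146/4 = 36.5.
Diameter = 2r = 2√(36.5) ≈ 12.083.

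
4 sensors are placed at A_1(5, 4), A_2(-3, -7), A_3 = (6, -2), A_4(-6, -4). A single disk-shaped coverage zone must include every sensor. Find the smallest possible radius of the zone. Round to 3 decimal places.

The minimum enclosing circle of a finite set is fixed by two of the points (as a diameter) or three (as a circumcircle).
The minimum enclosing circle is determined by three boundary points: A_1, A_2, A_4.
Their circumcentre is (5/38, -33/38) with r² = 34225/722.
The farthest remaining point A_3 is at distance² 25789/722 ≤ 34225/722.
r = √(34225/722) ≈ 6.885.

6.885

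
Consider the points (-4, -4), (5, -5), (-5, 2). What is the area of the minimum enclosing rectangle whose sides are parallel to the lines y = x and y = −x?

68

In coordinates u = x + y, v = x − y the rectangle is axis-aligned; the map (x,y)→(u,v) scales areas by 2.
u-values: -8, 0, -3; range = 0 − (-8) = 8.
v-values: 0, 10, -7; range = 10 − (-7) = 17.
Area = (8 × 17) / 2 = 68.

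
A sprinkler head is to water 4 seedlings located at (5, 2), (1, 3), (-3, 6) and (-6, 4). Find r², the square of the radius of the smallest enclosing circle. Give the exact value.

31.25

By Welzl's lemma the MEC is supported by two points (diametrically opposite) or three points (on a circumcircle).
The farthest pair is (5, 2)–(-6, 4) with squared distance 125. The circle on this segment as diameter has centre (-0.5, 3) and r² = 125/4 = 31.25.
Check (1, 3): distance² to centre = 2.25 ≤ 31.25, so it lies inside.
All remaining points lie in this disk, and no smaller disk contains both endpoints, so this is the minimum enclosing circle.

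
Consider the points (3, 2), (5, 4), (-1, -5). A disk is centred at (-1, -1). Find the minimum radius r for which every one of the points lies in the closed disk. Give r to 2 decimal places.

The required radius is the distance from (-1, -1) to the farthest point.
Squared distances: 25, 61, 16.
Maximum is 61, attained at (5, 4).
r = √61 ≈ 7.81.

7.81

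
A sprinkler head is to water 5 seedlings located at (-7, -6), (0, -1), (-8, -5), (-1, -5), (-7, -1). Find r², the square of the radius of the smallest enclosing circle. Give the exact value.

A smallest enclosing disk is always determined by at most three of the input points on its boundary.
The farthest pair is (0, -1)–(-8, -5) with squared distance 80. The circle on this segment as diameter has centre (-4, -3) and r² = 80/4 = 20.
Check (-7, -6): distance² to centre = 18 ≤ 20, so it lies inside.
All remaining points lie in this disk, and no smaller disk contains both endpoints, so this is the minimum enclosing circle.

20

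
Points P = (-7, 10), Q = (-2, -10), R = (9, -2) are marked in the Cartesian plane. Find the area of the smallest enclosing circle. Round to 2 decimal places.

Side lengths²: PQ² = 425, PR² = 400, QR² = 185.
Since PQ² = 425 < 400 + 185 = 585, the triangle is acute, so the smallest enclosing circle is the circumcircle.
Circumcentre = (-37/26, 10/13), r² = 78625/676.
Area = π·r² = π·78625/676 ≈ 365.40.

365.40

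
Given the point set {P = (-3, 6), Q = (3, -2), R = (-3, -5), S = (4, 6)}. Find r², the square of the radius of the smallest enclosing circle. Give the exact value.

By Welzl's lemma the MEC is supported by two points (diametrically opposite) or three points (on a circumcircle).
The farthest pair is R–S with squared distance 170. The circle on this segment as diameter has centre (0.5, 0.5) and r² = 170/4 = 42.5.
Check P: distance² to centre = 42.5 ≤ 42.5, so it lies inside.
All remaining points lie in this disk, and no smaller disk contains both endpoints, so this is the minimum enclosing circle.

42.5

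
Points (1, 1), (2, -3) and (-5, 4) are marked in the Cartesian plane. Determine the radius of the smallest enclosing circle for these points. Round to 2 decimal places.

Call the three points A, B, C in the order given.
Side lengths²: AB² = 17, AC² = 45, BC² = 98.
Since BC² = 98 ≥ 45 + 17 = 62, the angle opposite BC is not acute, so the smallest enclosing circle has BC as diameter.
Centre = midpoint of BC = (-1.5, 0.5), r² = 98/4 = 24.5.
r = √(24.5) ≈ 4.95.

4.95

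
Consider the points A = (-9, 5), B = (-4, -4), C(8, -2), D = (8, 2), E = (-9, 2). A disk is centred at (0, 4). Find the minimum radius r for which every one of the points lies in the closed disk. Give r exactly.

The required radius is the distance from (0, 4) to the farthest point.
Squared distances: 82, 80, 100, 68, 85.
Maximum is 100, attained at C.
r = √100 = 10.

10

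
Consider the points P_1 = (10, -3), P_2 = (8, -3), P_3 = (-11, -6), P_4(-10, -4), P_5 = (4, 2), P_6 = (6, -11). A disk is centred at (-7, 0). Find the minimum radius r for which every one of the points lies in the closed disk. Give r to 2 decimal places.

The required radius is the distance from (-7, 0) to the farthest point.
Squared distances: 298, 234, 52, 25, 125, 290.
Maximum is 298, attained at P_1.
r = √298 ≈ 17.26.

17.26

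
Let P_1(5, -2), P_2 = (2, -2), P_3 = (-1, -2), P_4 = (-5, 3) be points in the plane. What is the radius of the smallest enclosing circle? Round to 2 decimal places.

5.59

By Welzl's lemma the MEC is supported by two points (diametrically opposite) or three points (on a circumcircle).
The farthest pair is P_1–P_4 with squared distance 125. The circle on this segment as diameter has centre (0, 0.5) and r² = 125/4 = 31.25.
Check P_2: distance² to centre = 10.25 ≤ 31.25, so it lies inside.
All remaining points lie in this disk, and no smaller disk contains both endpoints, so this is the minimum enclosing circle.
r = √(31.25) ≈ 5.59.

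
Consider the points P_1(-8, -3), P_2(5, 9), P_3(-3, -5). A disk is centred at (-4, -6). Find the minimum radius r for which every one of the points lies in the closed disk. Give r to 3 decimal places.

17.493

The required radius is the distance from (-4, -6) to the farthest point.
Squared distances: 25, 306, 2.
Maximum is 306, attained at P_2.
r = √306 ≈ 17.493.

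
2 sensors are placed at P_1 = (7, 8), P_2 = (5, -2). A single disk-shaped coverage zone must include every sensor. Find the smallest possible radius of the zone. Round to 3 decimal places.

5.099

The smallest circle enclosing two points has them as diameter endpoints.
Centre = midpoint = (6, 3); r² = |P_1P_2|²/4 = 104/4 = 26.
r = √26 ≈ 5.099.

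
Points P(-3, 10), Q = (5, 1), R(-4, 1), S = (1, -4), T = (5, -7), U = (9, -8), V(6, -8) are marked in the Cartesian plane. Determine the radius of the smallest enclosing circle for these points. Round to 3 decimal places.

10.817

A smallest enclosing disk is always determined by at most three of the input points on its boundary.
The farthest pair is P–U with squared distance 468. The circle on this segment as diameter has centre (3, 1) and r² = 468/4 = 117.
Check Q: distance² to centre = 4 ≤ 117, so it lies inside.
All remaining points lie in this disk, and no smaller disk contains both endpoints, so this is the minimum enclosing circle.
r = √117 ≈ 10.817.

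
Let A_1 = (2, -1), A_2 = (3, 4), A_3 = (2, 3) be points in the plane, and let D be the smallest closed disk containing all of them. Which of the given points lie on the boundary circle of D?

Side lengths²: A_1A_2² = 26, A_1A_3² = 16, A_2A_3² = 2.
Since A_1A_2² = 26 ≥ 16 + 2 = 18, the angle opposite A_1A_2 is not acute, so the smallest enclosing circle has A_1A_2 as diameter.
Centre = midpoint of A_1A_2 = (2.5, 1.5), r² = 26/4 = 6.5.
The points at distance exactly r from the centre are A_1, A_2 — 2 points.

A_1, A_2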